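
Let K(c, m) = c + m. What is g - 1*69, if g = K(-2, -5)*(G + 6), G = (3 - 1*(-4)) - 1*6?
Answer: -118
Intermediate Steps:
G = 1 (G = (3 + 4) - 6 = 7 - 6 = 1)
g = -49 (g = (-2 - 5)*(1 + 6) = -7*7 = -49)
g - 1*69 = -49 - 1*69 = -49 - 69 = -118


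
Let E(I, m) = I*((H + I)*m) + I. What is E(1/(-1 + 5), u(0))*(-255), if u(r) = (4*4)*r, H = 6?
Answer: -255/4 ≈ -63.750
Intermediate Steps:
u(r) = 16*r
E(I, m) = I + I*m*(6 + I) (E(I, m) = I*((6 + I)*m) + I = I*(m*(6 + I)) + I = I*m*(6 + I) + I = I + I*m*(6 + I))
E(1/(-1 + 5), u(0))*(-255) = ((1 + 6*(16*0) + (16*0)/(-1 + 5))/(-1 + 5))*(-255) = ((1 + 6*0 + 0/4)/4)*(-255) = ((1 + 0 + (¼)*0)/4)*(-255) = ((1 + 0 + 0)/4)*(-255) = ((¼)*1)*(-255) = (¼)*(-255) = -255/4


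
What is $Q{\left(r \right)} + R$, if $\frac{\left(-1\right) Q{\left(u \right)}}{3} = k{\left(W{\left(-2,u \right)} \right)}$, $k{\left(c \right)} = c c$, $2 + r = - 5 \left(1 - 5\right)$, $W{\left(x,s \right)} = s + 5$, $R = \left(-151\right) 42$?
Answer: $-7929$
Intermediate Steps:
$R = -6342$
$W{\left(x,s \right)} = 5 + s$
$r = 18$ ($r = -2 - 5 \left(1 - 5\right) = -2 - -20 = -2 + 20 = 18$)
$k{\left(c \right)} = c^{2}$
$Q{\left(u \right)} = - 3 \left(5 + u\right)^{2}$
$Q{\left(r \right)} + R = - 3 \left(5 + 18\right)^{2} - 6342 = - 3 \cdot 23^{2} - 6342 = \left(-3\right) 529 - 6342 = -1587 - 6342 = -7929$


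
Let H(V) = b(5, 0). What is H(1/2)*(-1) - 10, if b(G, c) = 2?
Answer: -12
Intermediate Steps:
H(V) = 2
H(1/2)*(-1) - 10 = 2*(-1) - 10 = -2 - 10 = -12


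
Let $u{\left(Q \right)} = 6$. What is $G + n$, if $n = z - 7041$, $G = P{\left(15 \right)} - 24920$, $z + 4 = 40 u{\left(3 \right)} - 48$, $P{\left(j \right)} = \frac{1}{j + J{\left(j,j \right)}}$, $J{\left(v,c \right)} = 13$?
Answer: $- \frac{889643}{28} \approx -31773.0$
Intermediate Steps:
$P{\left(j \right)} = \frac{1}{13 + j}$ ($P{\left(j \right)} = \frac{1}{j + 13} = \frac{1}{13 + j}$)
$z = 188$ ($z = -4 + \left(40 \cdot 6 - 48\right) = -4 + \left(240 - 48\right) = -4 + 192 = 188$)
$G = - \frac{697759}{28}$ ($G = \frac{1}{13 + 15} - 24920 = \frac{1}{28} - 24920 = - \frac{697759}{28} \approx -24920.0$)
$n = -6853$ ($n = 188 - 7041 = -6853$)
$G + n = - \frac{697759}{28} - 6853 = - \frac{889643}{28}$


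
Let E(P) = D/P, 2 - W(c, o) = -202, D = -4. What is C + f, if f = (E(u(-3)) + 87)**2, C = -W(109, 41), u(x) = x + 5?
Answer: 7021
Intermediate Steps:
W(c, o) = 204 (W(c, o) = 2 - 1*(-202) = 2 + 202 = 204)
u(x) = 5 + x
E(P) = -4/P
C = -204 (C = -1*204 = -204)
f = 7225 (f = (-4/(5 - 3) + 87)**2 = (-4/2 + 87)**2 = (-4*1/2 + 87)**2 = (-2 + 87)**2 = 85**2 = 7225)
C + f = -204 + 7225 = 7021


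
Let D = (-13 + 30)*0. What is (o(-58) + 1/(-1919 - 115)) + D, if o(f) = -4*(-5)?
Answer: 40679/2034 ≈ 20.000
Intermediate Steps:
D = 0 (D = 17*0 = 0)
o(f) = 20
(o(-58) + 1/(-1919 - 115)) + D = (20 + 1/(-1919 - 115)) + 0 = (20 + 1/(-2034)) + 0 = (20 - 1/2034) + 0 = 40679/2034 + 0 = 40679/2034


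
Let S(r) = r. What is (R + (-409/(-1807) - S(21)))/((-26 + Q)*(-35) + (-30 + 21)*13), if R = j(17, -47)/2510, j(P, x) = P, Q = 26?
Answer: 94189661/530661690 ≈ 0.17749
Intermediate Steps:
R = 17/2510 ≈ 0.0067729
(R + (-409/(-1807) - S(21)))/((-26 + Q)*(-35) + (-30 + 21)*13) = (17/2510 + (-409/(-1807) - 1*21))/((-26 + 26)*(-35) + (-30 + 21)*13) = (17/2510 + (-409*(-1/1807) - 21))/(0*(-35) - 9*13) = (17/2510 + (409/1807 - 21))/(0 - 117) = (17/2510 - 37538/1807)/(-117) = -94189661/4535570*(-1/117) = 94189661/530661690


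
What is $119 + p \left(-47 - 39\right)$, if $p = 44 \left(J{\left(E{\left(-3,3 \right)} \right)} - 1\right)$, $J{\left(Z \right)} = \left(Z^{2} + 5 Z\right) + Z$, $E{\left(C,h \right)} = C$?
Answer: $37959$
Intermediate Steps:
$J{\left(Z \right)} = Z^{2} + 6 Z$
$p = -440$ ($p = 44 \left(- 3 \left(6 - 3\right) - 1\right) = 44 \left(\left(-3\right) 3 - 1\right) = 44 \left(-9 - 1\right) = 44 \left(-10\right) = -440$)
$119 + p \left(-47 - 39\right) = 119 - 440 \left(-47 - 39\right) = 119 - -37840 = 119 + 37840 = 37959$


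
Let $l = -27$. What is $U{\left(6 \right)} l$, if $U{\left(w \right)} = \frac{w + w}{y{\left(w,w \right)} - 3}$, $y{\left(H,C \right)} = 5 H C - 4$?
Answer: $- \frac{324}{173} \approx -1.8728$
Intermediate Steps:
$y{\left(H,C \right)} = -4 + 5 C H$ ($y{\left(H,C \right)} = 5 C H - 4 = -4 + 5 C H$)
$U{\left(w \right)} = \frac{2 w}{-7 + 5 w^{2}}$ ($U{\left(w \right)} = \frac{w + w}{\left(-4 + 5 w w\right) - 3} = \frac{2 w}{\left(-4 + 5 w^{2}\right) - 3} = \frac{2 w}{-7 + 5 w^{2}}$)
$U{\left(6 \right)} l = 2 \cdot 6 \frac{1}{-7 + 5 \cdot 6^{2}} \left(-27\right) = 2 \cdot 6 \frac{1}{-7 + 5 \cdot 36} \left(-27\right) = 2 \cdot 6 \frac{1}{-7 + 180} \left(-27\right) = 2 \cdot 6 \cdot \frac{1}{173} \left(-27\right) = \frac{12}{173} \left(-27\right) = - \frac{324}{173}$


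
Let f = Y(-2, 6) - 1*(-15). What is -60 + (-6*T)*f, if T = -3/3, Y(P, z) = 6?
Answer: 66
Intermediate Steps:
T = -1 (T = -3*1/3 = -1)
f = 21 (f = 6 - 1*(-15) = 6 + 15 = 21)
-60 + (-6*T)*f = -60 - 6*(-1)*21 = -60 + 6*21 = -60 + 126 = 66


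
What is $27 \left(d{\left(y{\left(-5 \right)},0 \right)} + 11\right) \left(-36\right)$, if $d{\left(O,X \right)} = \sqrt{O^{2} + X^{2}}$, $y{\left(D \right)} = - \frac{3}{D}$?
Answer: $- \frac{56376}{5} \approx -11275.0$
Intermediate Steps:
$27 \left(d{\left(y{\left(-5 \right)},0 \right)} + 11\right) \left(-36\right) = 27 \left(\sqrt{\left(- \frac{3}{-5}\right)^{2} + 0^{2}} + 11\right) \left(-36\right) = 27 \left(\sqrt{\left(\left(-3\right) \left(- \frac{1}{5}\right)\right)^{2} + 0} + 11\right) \left(-36\right) = 27 \left(\sqrt{\left(\frac{3}{5}\right)^{2} + 0} + 11\right) \left(-36\right) = 27 \left(\sqrt{\frac{9}{25} + 0} + 11\right) \left(-36\right) = 27 \left(\sqrt{\frac{9}{25}} + 11\right) \left(-36\right) = 27 \left(\frac{3}{5} + 11\right) \left(-36\right) = 27 \cdot \frac{58}{5} \left(-36\right) = \frac{1566}{5} \left(-36\right) = - \frac{56376}{5}$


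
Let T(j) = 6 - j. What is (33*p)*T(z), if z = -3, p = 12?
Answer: 3564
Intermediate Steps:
(33*p)*T(z) = (33*12)*(6 - 1*(-3)) = 396*(6 + 3) = 396*9 = 3564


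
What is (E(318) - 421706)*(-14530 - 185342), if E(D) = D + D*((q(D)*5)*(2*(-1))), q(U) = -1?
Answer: 83588069376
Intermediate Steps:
E(D) = 11*D (E(D) = D + D*((-1*5)*(2*(-1))) = D + D*(-5*(-2)) = D + D*10 = D + 10*D = 11*D)
(E(318) - 421706)*(-14530 - 185342) = (11*318 - 421706)*(-14530 - 185342) = (3498 - 421706)*(-199872) = -418208*(-199872) = 83588069376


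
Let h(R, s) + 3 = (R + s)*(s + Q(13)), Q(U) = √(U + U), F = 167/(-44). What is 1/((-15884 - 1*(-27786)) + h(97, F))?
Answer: 43272691792/498747327484873 - 349339584*√26/498747327484873 ≈ 8.3191e-5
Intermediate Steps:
F = -167/44 (F = 167*(-1/44) = -167/44 ≈ -3.7955)
Q(U) = √2*√U (Q(U) = √(2*U) = √2*√U)
h(R, s) = -3 + (R + s)*(s + √26) (h(R, s) = -3 + (R + s)*(s + √2*√13) = -3 + (R + s)*(s + √26))
1/((-15884 - 1*(-27786)) + h(97, F)) = 1/((-15884 - 1*(-27786)) + (-3 + (-167/44)² + 97*(-167/44) + 97*√26 - 167*√26/44)) = 1/((-15884 + 27786) + (-3 + 27889/1936 - 16199/44 + 97*√26 - 167*√26/44)) = 1/(11902 + (-690675/1936 + 4101*√26/44)) = 1/(22351597/1936 + 4101*√26/44)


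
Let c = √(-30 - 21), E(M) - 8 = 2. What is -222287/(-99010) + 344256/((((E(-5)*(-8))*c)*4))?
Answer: 222287/99010 + 1793*I*√51/85 ≈ 2.2451 + 150.64*I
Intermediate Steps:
E(M) = 10 (E(M) = 8 + 2 = 10)
c = I*√51 (c = √(-51) = I*√51 ≈ 7.1414*I)
-222287/(-99010) + 344256/((((E(-5)*(-8))*c)*4)) = -222287/(-99010) + 344256/((((10*(-8))*(I*√51))*4)) = -222287*(-1/99010) + 344256/((-80*I*√51*4)) = 222287/99010 + 344256/((-80*I*√51*4)) = 222287/99010 + 344256/((-320*I*√51)) = 222287/99010 + 344256*(I*√51/16320) = 222287/99010 + 1793*I*√51/85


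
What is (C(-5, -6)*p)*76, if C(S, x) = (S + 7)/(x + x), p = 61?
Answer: -2318/3 ≈ -772.67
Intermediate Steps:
C(S, x) = (7 + S)/(2*x) (C(S, x) = (7 + S)/((2*x)) = (7 + S)*(1/(2*x)) = (7 + S)/(2*x))
(C(-5, -6)*p)*76 = (((½)*(7 - 5)/(-6))*61)*76 = (((½)*(-⅙)*2)*61)*76 = -⅙*61*76 = -61/6*76 = -2318/3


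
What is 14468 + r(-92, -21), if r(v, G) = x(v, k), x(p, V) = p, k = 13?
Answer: 14376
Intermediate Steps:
r(v, G) = v
14468 + r(-92, -21) = 14468 - 92 = 14376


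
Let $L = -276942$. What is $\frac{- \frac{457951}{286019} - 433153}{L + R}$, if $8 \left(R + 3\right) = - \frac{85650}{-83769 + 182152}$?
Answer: $\frac{16251618313130152}{10390761614026245} \approx 1.564$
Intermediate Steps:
$R = - \frac{1223421}{393532}$ ($R = -3 + \frac{\left(-85650\right) \frac{1}{-83769 + 182152}}{8} = -3 + \frac{\left(-85650\right) \frac{1}{98383}}{8} = -3 + \frac{1}{8} \left(- \frac{85650}{98383}\right) = -3 - \frac{42825}{393532} = - \frac{1223421}{393532} \approx -3.1088$)
$\frac{- \frac{457951}{286019} - 433153}{L + R} = \frac{- \frac{457951}{286019} - 433153}{-276942 - \frac{1223421}{393532}} = \frac{\left(-457951\right) \frac{1}{286019} - 433153}{- \frac{108986762565}{393532}} = \left(- \frac{457951}{286019} - 433153\right) \left(- \frac{393532}{108986762565}\right) = \left(- \frac{123890445858}{286019}\right) \left(- \frac{393532}{108986762565}\right) = \frac{16251618313130152}{10390761614026245}$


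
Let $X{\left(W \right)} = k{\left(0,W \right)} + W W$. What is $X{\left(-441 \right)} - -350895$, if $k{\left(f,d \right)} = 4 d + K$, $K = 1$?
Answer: $543613$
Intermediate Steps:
$k{\left(f,d \right)} = 1 + 4 d$ ($k{\left(f,d \right)} = 4 d + 1 = 1 + 4 d$)
$X{\left(W \right)} = 1 + W^{2} + 4 W$ ($X{\left(W \right)} = \left(1 + 4 W\right) + W W = \left(1 + 4 W\right) + W^{2} = 1 + W^{2} + 4 W$)
$X{\left(-441 \right)} - -350895 = \left(1 + \left(-441\right)^{2} + 4 \left(-441\right)\right) - -350895 = \left(1 + 194481 - 1764\right) + 350895 = 192718 + 350895 = 543613$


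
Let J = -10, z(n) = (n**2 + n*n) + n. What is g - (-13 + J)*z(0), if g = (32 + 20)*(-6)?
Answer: -312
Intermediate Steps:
z(n) = n + 2*n**2 (z(n) = (n**2 + n**2) + n = 2*n**2 + n = n + 2*n**2)
g = -312 (g = 52*(-6) = -312)
g - (-13 + J)*z(0) = -312 - (-13 - 10)*0*(1 + 2*0) = -312 - (-23)*0*(1 + 0) = -312 - (-23)*0*1 = -312 - (-23)*0 = -312 - 1*0 = -312 + 0 = -312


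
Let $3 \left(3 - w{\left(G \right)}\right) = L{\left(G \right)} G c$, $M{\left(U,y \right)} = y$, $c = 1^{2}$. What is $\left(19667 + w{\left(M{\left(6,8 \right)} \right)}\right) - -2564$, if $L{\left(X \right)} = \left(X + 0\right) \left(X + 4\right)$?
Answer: $21978$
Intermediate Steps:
$c = 1$
$L{\left(X \right)} = X \left(4 + X\right)$
$w{\left(G \right)} = 3 - \frac{G^{2} \left(4 + G\right)}{3}$ ($w{\left(G \right)} = 3 - \frac{G \left(4 + G\right) G 1}{3} = 3 - \frac{G^{2} \left(4 + G\right) 1}{3} = 3 - \frac{G^{2} \left(4 + G\right)}{3}$)
$\left(19667 + w{\left(M{\left(6,8 \right)} \right)}\right) - -2564 = \left(19667 + \left(3 - \frac{8^{2} \left(4 + 8\right)}{3}\right)\right) - -2564 = \left(19667 + \left(3 - \frac{64}{3} \cdot 12\right)\right) + \left(-76 + 2640\right) = \left(19667 + \left(3 - 256\right)\right) + 2564 = \left(19667 - 253\right) + 2564 = 19414 + 2564 = 21978$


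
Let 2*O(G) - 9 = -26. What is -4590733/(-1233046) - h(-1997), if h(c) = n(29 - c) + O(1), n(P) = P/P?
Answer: 6919289/616523 ≈ 11.223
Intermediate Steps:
O(G) = -17/2 (O(G) = 9/2 + (½)*(-26) = 9/2 - 13 = -17/2)
n(P) = 1
h(c) = -15/2 (h(c) = 1 - 17/2 = -15/2)
-4590733/(-1233046) - h(-1997) = -4590733/(-1233046) - 1*(-15/2) = -4590733*(-1/1233046) + 15/2 = 4590733/1233046 + 15/2 = 6919289/616523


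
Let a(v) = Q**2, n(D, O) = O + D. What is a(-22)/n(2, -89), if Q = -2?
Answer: -4/87 ≈ -0.045977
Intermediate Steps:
n(D, O) = D + O
a(v) = 4 (a(v) = (-2)**2 = 4)
a(-22)/n(2, -89) = 4/(2 - 89) = 4/(-87) = 4*(-1/87) = -4/87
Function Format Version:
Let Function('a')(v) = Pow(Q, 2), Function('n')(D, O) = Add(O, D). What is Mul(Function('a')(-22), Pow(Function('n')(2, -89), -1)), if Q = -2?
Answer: Rational(-4, 87) ≈ -0.045977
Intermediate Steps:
Function('n')(D, O) = Add(D, O)
Function('a')(v) = 4 (Function('a')(v) = Pow(-2, 2) = 4)
Mul(Function('a')(-22), Pow(Function('n')(2, -89), -1)) = Mul(4, Pow(Add(2, -89), -1)) = Mul(4, Pow(-87, -1)) = Mul(4, Rational(-1, 87)) = Rational(-4, 87)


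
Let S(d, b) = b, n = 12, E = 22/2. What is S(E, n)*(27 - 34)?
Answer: -84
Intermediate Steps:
E = 11 (E = 22*(½) = 11)
S(E, n)*(27 - 34) = 12*(27 - 34) = 12*(-7) = -84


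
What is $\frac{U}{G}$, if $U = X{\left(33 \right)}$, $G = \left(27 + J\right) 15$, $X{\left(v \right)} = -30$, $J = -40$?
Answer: $\frac{2}{13} \approx 0.15385$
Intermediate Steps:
$G = -195$ ($G = \left(27 - 40\right) 15 = \left(-13\right) 15 = -195$)
$U = -30$
$\frac{U}{G} = - \frac{30}{-195} = \left(-30\right) \left(- \frac{1}{195}\right) = \frac{2}{13}$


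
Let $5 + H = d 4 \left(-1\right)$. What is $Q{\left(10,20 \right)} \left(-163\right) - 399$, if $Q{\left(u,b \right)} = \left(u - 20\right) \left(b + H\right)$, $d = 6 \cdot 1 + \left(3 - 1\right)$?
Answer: $-28109$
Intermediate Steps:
$d = 8$ ($d = 6 + 2 = 8$)
$H = -37$ ($H = -5 + 8 \cdot 4 \left(-1\right) = -5 + 32 \left(-1\right) = -5 - 32 = -37$)
$Q{\left(u,b \right)} = \left(-37 + b\right) \left(-20 + u\right)$ ($Q{\left(u,b \right)} = \left(u - 20\right) \left(b - 37\right) = \left(u - 20\right) \left(-37 + b\right) = \left(-20 + u\right) \left(-37 + b\right) = \left(-37 + b\right) \left(-20 + u\right)$)
$Q{\left(10,20 \right)} \left(-163\right) - 399 = \left(740 - 370 - 400 + 20 \cdot 10\right) \left(-163\right) - 399 = \left(740 - 370 - 400 + 200\right) \left(-163\right) - 399 = 170 \left(-163\right) - 399 = -27710 - 399 = -28109$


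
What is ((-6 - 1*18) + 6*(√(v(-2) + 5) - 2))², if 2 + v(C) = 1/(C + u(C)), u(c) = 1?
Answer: 1368 - 432*√2 ≈ 757.06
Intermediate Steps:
v(C) = -2 + 1/(1 + C) (v(C) = -2 + 1/(C + 1) = -2 + 1/(1 + C))
((-6 - 1*18) + 6*(√(v(-2) + 5) - 2))² = ((-6 - 1*18) + 6*(√((-1 - 2*(-2))/(1 - 2) + 5) - 2))² = ((-6 - 18) + 6*(√((-1 + 4)/(-1) + 5) - 2))² = (-24 + 6*(√(-1*3 + 5) - 2))² = (-24 + 6*(√(-3 + 5) - 2))² = (-24 + 6*(√2 - 2))² = (-24 + 6*(-2 + √2))² = (-24 + (-12 + 6*√2))² = (-36 + 6*√2)²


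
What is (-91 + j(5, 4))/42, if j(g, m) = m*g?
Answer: -71/42 ≈ -1.6905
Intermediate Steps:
j(g, m) = g*m
(-91 + j(5, 4))/42 = (-91 + 5*4)/42 = (-91 + 20)*(1/42) = -71*1/42 = -71/42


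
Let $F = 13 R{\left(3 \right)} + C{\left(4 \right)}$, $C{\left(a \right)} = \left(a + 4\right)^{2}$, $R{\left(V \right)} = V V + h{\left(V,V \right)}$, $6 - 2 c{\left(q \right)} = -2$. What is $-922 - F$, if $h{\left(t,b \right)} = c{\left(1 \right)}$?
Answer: $-1155$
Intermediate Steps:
$c{\left(q \right)} = 4$ ($c{\left(q \right)} = 3 - -1 = 3 + 1 = 4$)
$h{\left(t,b \right)} = 4$
$R{\left(V \right)} = 4 + V^{2}$ ($R{\left(V \right)} = V V + 4 = V^{2} + 4 = 4 + V^{2}$)
$C{\left(a \right)} = \left(4 + a\right)^{2}$
$F = 233$ ($F = 13 \left(4 + 3^{2}\right) + \left(4 + 4\right)^{2} = 13 \left(4 + 9\right) + 8^{2} = 13 \cdot 13 + 64 = 169 + 64 = 233$)
$-922 - F = -922 - 233 = -1155$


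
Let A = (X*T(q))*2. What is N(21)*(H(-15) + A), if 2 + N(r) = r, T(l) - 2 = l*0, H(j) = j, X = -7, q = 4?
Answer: -817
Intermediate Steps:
T(l) = 2 (T(l) = 2 + l*0 = 2 + 0 = 2)
N(r) = -2 + r
A = -28 (A = -7*2*2 = -14*2 = -28)
N(21)*(H(-15) + A) = (-2 + 21)*(-15 - 28) = 19*(-43) = -817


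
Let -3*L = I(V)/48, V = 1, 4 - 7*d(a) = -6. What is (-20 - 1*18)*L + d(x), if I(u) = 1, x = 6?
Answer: 853/504 ≈ 1.6925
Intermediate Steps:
d(a) = 10/7 (d(a) = 4/7 - ⅐*(-6) = 4/7 + 6/7 = 10/7)
L = -1/144 (L = -1/(3*48) = -⅓*1/48 = -1/144 ≈ -0.0069444)
(-20 - 1*18)*L + d(x) = (-20 - 1*18)*(-1/144) + 10/7 = (-20 - 18)*(-1/144) + 10/7 = -38*(-1/144) + 10/7 = 19/72 + 10/7 = 853/504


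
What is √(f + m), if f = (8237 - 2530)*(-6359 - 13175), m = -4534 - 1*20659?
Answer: I*√111505731 ≈ 10560.0*I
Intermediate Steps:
m = -25193 (m = -4534 - 20659 = -25193)
f = -111480538 (f = 5707*(-19534) = -111480538)
√(f + m) = √(-111480538 - 25193) = √(-111505731) = I*√111505731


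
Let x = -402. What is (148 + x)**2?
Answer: 64516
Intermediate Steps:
(148 + x)**2 = (148 - 402)**2 = (-254)**2 = 64516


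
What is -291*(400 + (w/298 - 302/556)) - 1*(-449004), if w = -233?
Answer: 6896547357/20711 ≈ 3.3299e+5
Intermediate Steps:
-291*(400 + (w/298 - 302/556)) - 1*(-449004) = -291*(400 + (-233/298 - 302/556)) - 1*(-449004) = -291*(400 + (-233*1/298 - 302*1/556)) + 449004 = -291*(400 + (-233/298 - 151/278)) + 449004 = -291*(400 - 27443/20711) + 449004 = -291*8256957/20711 + 449004 = -2402774487/20711 + 449004 = 6896547357/20711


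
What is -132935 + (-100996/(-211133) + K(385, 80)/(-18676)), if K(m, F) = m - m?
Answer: -28066864359/211133 ≈ -1.3293e+5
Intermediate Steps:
K(m, F) = 0
-132935 + (-100996/(-211133) + K(385, 80)/(-18676)) = -132935 + (-100996/(-211133) + 0/(-18676)) = -132935 + (-100996*(-1/211133) + 0*(-1/18676)) = -132935 + (100996/211133 + 0) = -132935 + 100996/211133 = -28066864359/211133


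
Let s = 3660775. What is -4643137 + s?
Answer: -982362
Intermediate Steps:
-4643137 + s = -4643137 + 3660775 = -982362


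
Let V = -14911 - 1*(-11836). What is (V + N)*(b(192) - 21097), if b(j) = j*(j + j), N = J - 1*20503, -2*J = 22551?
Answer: -3668749117/2 ≈ -1.8344e+9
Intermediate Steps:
V = -3075 (V = -14911 + 11836 = -3075)
J = -22551/2 (J = -½*22551 = -22551/2 ≈ -11276.)
N = -63557/2 (N = -22551/2 - 1*20503 = -22551/2 - 20503 = -63557/2 ≈ -31779.)
b(j) = 2*j² (b(j) = j*(2*j) = 2*j²)
(V + N)*(b(192) - 21097) = (-3075 - 63557/2)*(2*192² - 21097) = -69707*(2*36864 - 21097)/2 = -69707*(73728 - 21097)/2 = -69707/2*52631 = -3668749117/2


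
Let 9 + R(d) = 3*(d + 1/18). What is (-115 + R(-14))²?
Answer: 990025/36 ≈ 27501.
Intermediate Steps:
R(d) = -53/6 + 3*d (R(d) = -9 + 3*(d + 1/18) = -9 + 3*(1/18 + d) = -9 + (⅙ + 3*d) = -53/6 + 3*d)
(-115 + R(-14))² = (-115 + (-53/6 + 3*(-14)))² = (-115 + (-53/6 - 42))² = (-115 - 305/6)² = (-995/6)² = 990025/36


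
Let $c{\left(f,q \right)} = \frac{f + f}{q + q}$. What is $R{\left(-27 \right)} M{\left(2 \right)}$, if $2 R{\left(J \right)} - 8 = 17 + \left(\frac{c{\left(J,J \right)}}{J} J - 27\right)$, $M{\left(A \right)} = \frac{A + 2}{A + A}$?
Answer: $- \frac{1}{2} \approx -0.5$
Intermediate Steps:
$c{\left(f,q \right)} = \frac{f}{q}$ ($c{\left(f,q \right)} = \frac{2 f}{2 q} = 2 f \frac{1}{2 q} = \frac{f}{q}$)
$M{\left(A \right)} = \frac{2 + A}{2 A}$
$R{\left(J \right)} = - \frac{1}{2}$ ($R{\left(J \right)} = 4 + \frac{17 + \left(\frac{J \frac{1}{J}}{J} J - 27\right)}{2} = 4 + \frac{17 + \left(1 \frac{1}{J} J - 27\right)}{2} = 4 + \frac{17 + \left(\frac{J}{J} - 27\right)}{2} = 4 + \frac{17 + \left(1 - 27\right)}{2} = 4 + \frac{17 - 26}{2} = 4 + \frac{1}{2} \left(-9\right) = 4 - \frac{9}{2} = - \frac{1}{2}$)
$R{\left(-27 \right)} M{\left(2 \right)} = - \frac{\frac{1}{2} \cdot \frac{1}{2} \left(2 + 2\right)}{2} = - \frac{\frac{1}{2} \cdot \frac{1}{2} \cdot 4}{2} = \left(- \frac{1}{2}\right) 1 = - \frac{1}{2}$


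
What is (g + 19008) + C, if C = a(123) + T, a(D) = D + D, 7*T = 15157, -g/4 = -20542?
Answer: 725111/7 ≈ 1.0359e+5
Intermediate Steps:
g = 82168 (g = -4*(-20542) = 82168)
T = 15157/7 (T = (1/7)*15157 = 15157/7 ≈ 2165.3)
a(D) = 2*D
C = 16879/7 (C = 2*123 + 15157/7 = 246 + 15157/7 = 16879/7 ≈ 2411.3)
(g + 19008) + C = (82168 + 19008) + 16879/7 = 101176 + 16879/7 = 725111/7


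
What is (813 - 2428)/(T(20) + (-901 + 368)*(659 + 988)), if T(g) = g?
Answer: 1615/877831 ≈ 0.0018398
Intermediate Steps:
(813 - 2428)/(T(20) + (-901 + 368)*(659 + 988)) = (813 - 2428)/(20 + (-901 + 368)*(659 + 988)) = -1615/(20 - 533*1647) = -1615/(20 - 877851) = -1615/(-877831) = -1615*(-1/877831) = 1615/877831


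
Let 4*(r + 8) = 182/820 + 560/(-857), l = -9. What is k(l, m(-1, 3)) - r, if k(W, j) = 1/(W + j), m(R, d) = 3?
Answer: 33483619/4216440 ≈ 7.9412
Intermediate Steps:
r = -11395453/1405480 (r = -8 + (182/820 + 560/(-857))/4 = -8 + (182*(1/820) + 560*(-1/857))/4 = -8 + (91/410 - 560/857)/4 = -8 + (¼)*(-151613/351370) = -8 - 151613/1405480 = -11395453/1405480 ≈ -8.1079)
k(l, m(-1, 3)) - r = 1/(-9 + 3) - 1*(-11395453/1405480) = 1/(-6) + 11395453/1405480 = -⅙ + 11395453/1405480 = 33483619/4216440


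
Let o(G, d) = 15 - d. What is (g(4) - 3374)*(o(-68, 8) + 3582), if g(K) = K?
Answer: -12094930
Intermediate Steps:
(g(4) - 3374)*(o(-68, 8) + 3582) = (4 - 3374)*((15 - 1*8) + 3582) = -3370*((15 - 8) + 3582) = -3370*(7 + 3582) = -3370*3589 = -12094930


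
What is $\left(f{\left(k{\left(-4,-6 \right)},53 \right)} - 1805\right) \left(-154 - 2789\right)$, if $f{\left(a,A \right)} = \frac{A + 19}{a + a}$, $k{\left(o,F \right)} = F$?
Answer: $5329773$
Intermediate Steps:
$f{\left(a,A \right)} = \frac{19 + A}{2 a}$
$\left(f{\left(k{\left(-4,-6 \right)},53 \right)} - 1805\right) \left(-154 - 2789\right) = \left(\frac{19 + 53}{2 \left(-6\right)} - 1805\right) \left(-154 - 2789\right) = \left(\frac{1}{2} \left(- \frac{1}{6}\right) 72 - 1805\right) \left(-2943\right) = \left(-6 - 1805\right) \left(-2943\right) = \left(-1811\right) \left(-2943\right) = 5329773$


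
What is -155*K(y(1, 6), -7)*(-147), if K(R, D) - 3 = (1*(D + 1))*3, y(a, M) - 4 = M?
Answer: -341775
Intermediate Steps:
y(a, M) = 4 + M
K(R, D) = 6 + 3*D (K(R, D) = 3 + (1*(D + 1))*3 = 3 + (1*(1 + D))*3 = 3 + (1 + D)*3 = 3 + (3 + 3*D) = 6 + 3*D)
-155*K(y(1, 6), -7)*(-147) = -155*(6 + 3*(-7))*(-147) = -155*(6 - 21)*(-147) = -155*(-15)*(-147) = 2325*(-147) = -341775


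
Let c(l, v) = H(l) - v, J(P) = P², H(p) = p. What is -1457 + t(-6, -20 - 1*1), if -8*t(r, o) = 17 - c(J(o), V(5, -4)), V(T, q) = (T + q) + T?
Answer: -5619/4 ≈ -1404.8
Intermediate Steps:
V(T, q) = q + 2*T
c(l, v) = l - v
t(r, o) = -23/8 + o²/8 (t(r, o) = -(17 - (o² - (-4 + 2*5)))/8 = -(17 - (o² - (-4 + 10)))/8 = -(17 - (o² - 1*6))/8 = -(17 - (o² - 6))/8 = -(17 - (-6 + o²))/8 = -(17 + (6 - o²))/8 = -(23 - o²)/8 = -23/8 + o²/8)
-1457 + t(-6, -20 - 1*1) = -1457 + (-23/8 + (-20 - 1*1)²/8) = -1457 + (-23/8 + (-20 - 1)²/8) = -1457 + (-23/8 + (⅛)*(-21)²) = -1457 + (-23/8 + (⅛)*441) = -1457 + (-23/8 + 441/8) = -1457 + 209/4 = -5619/4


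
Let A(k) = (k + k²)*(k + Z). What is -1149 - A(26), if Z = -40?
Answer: 8679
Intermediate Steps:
A(k) = (-40 + k)*(k + k²) (A(k) = (k + k²)*(k - 40) = (k + k²)*(-40 + k) = (-40 + k)*(k + k²))
-1149 - A(26) = -1149 - 26*(-40 + 26² - 39*26) = -1149 - 26*(-40 + 676 - 1014) = -1149 - 26*(-378) = -1149 - 1*(-9828) = -1149 + 9828 = 8679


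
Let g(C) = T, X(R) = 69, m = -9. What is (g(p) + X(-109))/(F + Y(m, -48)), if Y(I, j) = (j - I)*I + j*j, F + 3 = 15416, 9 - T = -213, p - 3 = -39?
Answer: 291/18068 ≈ 0.016106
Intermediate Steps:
p = -36 (p = 3 - 39 = -36)
T = 222 (T = 9 - 1*(-213) = 9 + 213 = 222)
F = 15413 (F = -3 + 15416 = 15413)
Y(I, j) = j² + I*(j - I) (Y(I, j) = I*(j - I) + j² = j² + I*(j - I))
g(C) = 222
(g(p) + X(-109))/(F + Y(m, -48)) = (222 + 69)/(15413 + ((-48)² - 1*(-9)² - 9*(-48))) = 291/(15413 + (2304 - 1*81 + 432)) = 291/(15413 + (2304 - 81 + 432)) = 291/(15413 + 2655) = 291/18068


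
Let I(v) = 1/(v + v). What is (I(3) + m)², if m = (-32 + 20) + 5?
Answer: 1681/36 ≈ 46.694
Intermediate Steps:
I(v) = 1/(2*v)
m = -7 (m = -12 + 5 = -7)
(I(3) + m)² = ((½)/3 - 7)² = ((½)*(⅓) - 7)² = (⅙ - 7)² = (-41/6)² = 1681/36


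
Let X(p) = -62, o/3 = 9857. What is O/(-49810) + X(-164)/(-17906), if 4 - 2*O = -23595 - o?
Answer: -47294279/89189786 ≈ -0.53027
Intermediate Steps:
o = 29571 (o = 3*9857 = 29571)
O = 26585 (O = 2 - (-23595 - 1*29571)/2 = 2 - (-23595 - 29571)/2 = 2 - 1/2*(-53166) = 2 + 26583 = 26585)
O/(-49810) + X(-164)/(-17906) = 26585/(-49810) - 62/(-17906) = 26585*(-1/49810) - 62*(-1/17906) = -5317/9962 + 31/8953 = -47294279/89189786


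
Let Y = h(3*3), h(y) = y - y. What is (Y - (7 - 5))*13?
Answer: -26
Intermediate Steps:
h(y) = 0
Y = 0
(Y - (7 - 5))*13 = (0 - (7 - 5))*13 = (0 - 1*2)*13 = (0 - 2)*13 = -2*13 = -26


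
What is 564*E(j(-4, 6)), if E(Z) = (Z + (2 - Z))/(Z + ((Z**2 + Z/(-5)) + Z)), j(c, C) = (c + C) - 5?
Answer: 940/3 ≈ 313.33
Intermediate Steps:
j(c, C) = -5 + C + c (j(c, C) = (C + c) - 5 = -5 + C + c)
E(Z) = 2/(Z**2 + 9*Z/5) (E(Z) = 2/(Z + ((Z**2 - Z/5) + Z)) = 2/(Z + (Z**2 + 4*Z/5)) = 2/(Z**2 + 9*Z/5))
564*E(j(-4, 6)) = 564*(10/((-5 + 6 - 4)*(9 + 5*(-5 + 6 - 4)))) = 564*(10/(-3*(9 + 5*(-3)))) = 564*(10*(-1/3)/(9 - 15)) = 564*(10*(-1/3)/(-6)) = 564*(10*(-1/3)*(-1/6)) = 564*(5/9) = 940/3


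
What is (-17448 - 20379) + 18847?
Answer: -18980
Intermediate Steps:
(-17448 - 20379) + 18847 = -37827 + 18847 = -18980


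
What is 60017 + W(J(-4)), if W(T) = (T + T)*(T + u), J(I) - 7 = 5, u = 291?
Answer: 67289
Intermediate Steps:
J(I) = 12 (J(I) = 7 + 5 = 12)
W(T) = 2*T*(291 + T) (W(T) = (T + T)*(T + 291) = (2*T)*(291 + T) = 2*T*(291 + T))
60017 + W(J(-4)) = 60017 + 2*12*(291 + 12) = 60017 + 2*12*303 = 60017 + 7272 = 67289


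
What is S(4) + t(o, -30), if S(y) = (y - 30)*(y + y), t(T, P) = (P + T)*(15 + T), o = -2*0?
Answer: -658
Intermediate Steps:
o = 0
t(T, P) = (15 + T)*(P + T)
S(y) = 2*y*(-30 + y) (S(y) = (-30 + y)*(2*y) = 2*y*(-30 + y))
S(4) + t(o, -30) = 2*4*(-30 + 4) + (0² + 15*(-30) + 15*0 - 30*0) = 2*4*(-26) + (0 - 450 + 0 + 0) = -208 - 450 = -658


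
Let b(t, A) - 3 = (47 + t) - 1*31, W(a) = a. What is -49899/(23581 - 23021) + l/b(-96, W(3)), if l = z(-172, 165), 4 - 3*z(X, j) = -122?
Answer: -552249/6160 ≈ -89.651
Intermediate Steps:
z(X, j) = 42 (z(X, j) = 4/3 - ⅓*(-122) = 4/3 + 122/3 = 42)
l = 42
b(t, A) = 19 + t (b(t, A) = 3 + ((47 + t) - 1*31) = 3 + ((47 + t) - 31) = 3 + (16 + t) = 19 + t)
-49899/(23581 - 23021) + l/b(-96, W(3)) = -49899/(23581 - 23021) + 42/(19 - 96) = -49899/560 + 42/(-77) = -49899*1/560 + 42*(-1/77) = -49899/560 - 6/11 = -552249/6160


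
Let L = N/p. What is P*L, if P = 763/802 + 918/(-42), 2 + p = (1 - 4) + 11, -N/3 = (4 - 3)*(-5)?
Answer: -586825/11228 ≈ -52.264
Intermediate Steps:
N = 15 (N = -3*(4 - 3)*(-5) = -3*(-5) = 15)
p = 6 (p = -2 + ((1 - 4) + 11) = -2 + (-3 + 11) = -2 + 8 = 6)
L = 5/2 (L = 15/6 = 15*(⅙) = 5/2 ≈ 2.5000)
P = -117365/5614 (P = 763*(1/802) + 918*(-1/42) = 763/802 - 153/7 = -117365/5614 ≈ -20.906)
P*L = -117365/5614*5/2 = -586825/11228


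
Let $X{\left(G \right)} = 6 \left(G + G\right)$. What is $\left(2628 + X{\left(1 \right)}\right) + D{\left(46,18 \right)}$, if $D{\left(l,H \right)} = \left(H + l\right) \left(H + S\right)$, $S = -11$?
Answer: $3088$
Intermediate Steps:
$D{\left(l,H \right)} = \left(-11 + H\right) \left(H + l\right)$ ($D{\left(l,H \right)} = \left(H + l\right) \left(H - 11\right) = \left(H + l\right) \left(-11 + H\right) = \left(-11 + H\right) \left(H + l\right)$)
$X{\left(G \right)} = 12 G$ ($X{\left(G \right)} = 6 \cdot 2 G = 12 G$)
$\left(2628 + X{\left(1 \right)}\right) + D{\left(46,18 \right)} = \left(2628 + 12 \cdot 1\right) + \left(18^{2} - 198 - 506 + 18 \cdot 46\right) = \left(2628 + 12\right) + \left(324 - 198 - 506 + 828\right) = 2640 + 448 = 3088$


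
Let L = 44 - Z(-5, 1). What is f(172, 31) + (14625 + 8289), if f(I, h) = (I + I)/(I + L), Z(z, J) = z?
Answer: 5064338/221 ≈ 22916.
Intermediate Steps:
L = 49 (L = 44 - 1*(-5) = 44 + 5 = 49)
f(I, h) = 2*I/(49 + I) (f(I, h) = (I + I)/(I + 49) = (2*I)/(49 + I) = 2*I/(49 + I))
f(172, 31) + (14625 + 8289) = 2*172/(49 + 172) + (14625 + 8289) = 2*172/221 + 22914 = 2*172*(1/221) + 22914 = 344/221 + 22914 = 5064338/221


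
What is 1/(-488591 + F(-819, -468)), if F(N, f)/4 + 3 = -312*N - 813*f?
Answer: 1/2055445 ≈ 4.8651e-7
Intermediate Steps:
F(N, f) = -12 - 3252*f - 1248*N (F(N, f) = -12 + 4*(-312*N - 813*f) = -12 + 4*(-813*f - 312*N) = -12 + (-3252*f - 1248*N) = -12 - 3252*f - 1248*N)
1/(-488591 + F(-819, -468)) = 1/(-488591 + (-12 - 3252*(-468) - 1248*(-819))) = 1/(-488591 + (-12 + 1521936 + 1022112)) = 1/(-488591 + 2544036) = 1/2055445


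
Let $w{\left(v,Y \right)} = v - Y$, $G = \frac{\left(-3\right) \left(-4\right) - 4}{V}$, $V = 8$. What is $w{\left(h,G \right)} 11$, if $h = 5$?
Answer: $44$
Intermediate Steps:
$G = 1$ ($G = \frac{\left(-3\right) \left(-4\right) - 4}{8} = \left(12 - 4\right) \frac{1}{8} = 8 \cdot \frac{1}{8} = 1$)
$w{\left(h,G \right)} 11 = \left(5 - 1\right) 11 = 4 \cdot 11 = 44$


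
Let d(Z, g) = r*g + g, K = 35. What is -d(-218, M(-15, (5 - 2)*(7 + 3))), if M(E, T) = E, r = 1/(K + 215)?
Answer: 753/50 ≈ 15.060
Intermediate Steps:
r = 1/250 (r = 1/(35 + 215) = 1/250 ≈ 0.0040000)
d(Z, g) = 251*g/250 (d(Z, g) = g/250 + g = 251*g/250)
-d(-218, M(-15, (5 - 2)*(7 + 3))) = -251*(-15)/250 = -1*(-753/50) = 753/50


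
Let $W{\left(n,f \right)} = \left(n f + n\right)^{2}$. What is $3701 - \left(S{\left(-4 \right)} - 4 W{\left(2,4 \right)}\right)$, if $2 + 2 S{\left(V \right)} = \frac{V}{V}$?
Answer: $\frac{8203}{2} \approx 4101.5$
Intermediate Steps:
$W{\left(n,f \right)} = \left(n + f n\right)^{2}$ ($W{\left(n,f \right)} = \left(f n + n\right)^{2} = \left(n + f n\right)^{2}$)
$S{\left(V \right)} = - \frac{1}{2}$ ($S{\left(V \right)} = -1 + \frac{V \frac{1}{V}}{2} = -1 + \frac{1}{2} \cdot 1 = -1 + \frac{1}{2} = - \frac{1}{2}$)
$3701 - \left(S{\left(-4 \right)} - 4 W{\left(2,4 \right)}\right) = 3701 - \left(- \frac{1}{2} - 4 \cdot 2^{2} \left(1 + 4\right)^{2}\right) = 3701 - \left(- \frac{1}{2} - 4 \cdot 4 \cdot 5^{2}\right) = 3701 - \left(- \frac{1}{2} - 4 \cdot 4 \cdot 25\right) = 3701 - \left(- \frac{1}{2} - 400\right) = 3701 - - \frac{801}{2} = 3701 + \frac{801}{2} = \frac{8203}{2}$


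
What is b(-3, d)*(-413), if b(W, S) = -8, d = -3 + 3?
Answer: 3304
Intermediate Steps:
d = 0
b(-3, d)*(-413) = -8*(-413) = 3304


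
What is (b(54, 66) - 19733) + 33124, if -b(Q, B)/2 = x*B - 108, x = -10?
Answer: 14927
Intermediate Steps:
b(Q, B) = 216 + 20*B (b(Q, B) = -2*(-10*B - 108) = -2*(-108 - 10*B) = 216 + 20*B)
(b(54, 66) - 19733) + 33124 = ((216 + 20*66) - 19733) + 33124 = ((216 + 1320) - 19733) + 33124 = (1536 - 19733) + 33124 = -18197 + 33124 = 14927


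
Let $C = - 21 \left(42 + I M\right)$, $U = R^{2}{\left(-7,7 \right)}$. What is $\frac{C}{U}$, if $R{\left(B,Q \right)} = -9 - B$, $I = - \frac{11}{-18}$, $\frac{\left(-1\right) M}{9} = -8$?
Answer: $- \frac{903}{2} \approx -451.5$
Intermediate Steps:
$M = 72$ ($M = \left(-9\right) \left(-8\right) = 72$)
$I = \frac{11}{18}$ ($I = \left(-11\right) \left(- \frac{1}{18}\right) = \frac{11}{18} \approx 0.61111$)
$U = 4$ ($U = \left(-9 - -7\right)^{2} = \left(-9 + 7\right)^{2} = \left(-2\right)^{2} = 4$)
$C = -1806$ ($C = - 21 \left(42 + \frac{11}{18} \cdot 72\right) = - 21 \left(42 + 44\right) = \left(-21\right) 86 = -1806$)
$\frac{C}{U} = - \frac{1806}{4} = \left(-1806\right) \frac{1}{4} = - \frac{903}{2}$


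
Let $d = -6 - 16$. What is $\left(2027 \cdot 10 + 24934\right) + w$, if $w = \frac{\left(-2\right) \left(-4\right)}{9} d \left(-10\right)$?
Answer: $\frac{408596}{9} \approx 45400.0$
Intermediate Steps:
$d = -22$
$w = \frac{1760}{9}$ ($w = \frac{\left(-2\right) \left(-4\right)}{9} \left(-22\right) \left(-10\right) = 8 \cdot \frac{1}{9} \left(-22\right) \left(-10\right) = \frac{8}{9} \left(-22\right) \left(-10\right) = \left(- \frac{176}{9}\right) \left(-10\right) = \frac{1760}{9} \approx 195.56$)
$\left(2027 \cdot 10 + 24934\right) + w = \left(2027 \cdot 10 + 24934\right) + \frac{1760}{9} = \left(20270 + 24934\right) + \frac{1760}{9} = 45204 + \frac{1760}{9} = \frac{408596}{9}$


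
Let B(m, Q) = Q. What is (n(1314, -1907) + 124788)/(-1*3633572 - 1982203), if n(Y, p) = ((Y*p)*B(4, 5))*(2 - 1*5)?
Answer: -12570586/1871925 ≈ -6.7153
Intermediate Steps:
n(Y, p) = -15*Y*p (n(Y, p) = ((Y*p)*5)*(2 - 1*5) = (5*Y*p)*(2 - 5) = (5*Y*p)*(-3) = -15*Y*p)
(n(1314, -1907) + 124788)/(-1*3633572 - 1982203) = (-15*1314*(-1907) + 124788)/(-1*3633572 - 1982203) = (37586970 + 124788)/(-3633572 - 1982203) = 37711758/(-5615775) = 37711758*(-1/5615775) = -12570586/1871925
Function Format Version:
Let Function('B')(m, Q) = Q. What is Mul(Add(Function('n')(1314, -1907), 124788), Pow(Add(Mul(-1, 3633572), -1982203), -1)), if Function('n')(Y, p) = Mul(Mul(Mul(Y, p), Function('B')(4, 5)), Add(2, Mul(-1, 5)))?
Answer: Rational(-12570586, 1871925) ≈ -6.7153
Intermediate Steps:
Function('n')(Y, p) = Mul(-15, Y, p) (Function('n')(Y, p) = Mul(Mul(Mul(Y, p), 5), Add(2, Mul(-1, 5))) = Mul(Mul(5, Y, p), Add(2, -5)) = Mul(Mul(5, Y, p), -3) = Mul(-15, Y, p))
Mul(Add(Function('n')(1314, -1907), 124788), Pow(Add(Mul(-1, 3633572), -1982203), -1)) = Mul(Add(Mul(-15, 1314, -1907), 124788), Pow(Add(Mul(-1, 3633572), -1982203), -1)) = Mul(Add(37586970, 124788), Pow(Add(-3633572, -1982203), -1)) = Mul(37711758, Pow(-5615775, -1)) = Mul(37711758, Rational(-1, 5615775)) = Rational(-12570586, 1871925)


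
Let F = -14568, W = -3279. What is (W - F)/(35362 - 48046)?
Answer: -3763/4228 ≈ -0.89002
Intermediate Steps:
(W - F)/(35362 - 48046) = (-3279 - 1*(-14568))/(35362 - 48046) = (-3279 + 14568)/(-12684) = 11289*(-1/12684) = -3763/4228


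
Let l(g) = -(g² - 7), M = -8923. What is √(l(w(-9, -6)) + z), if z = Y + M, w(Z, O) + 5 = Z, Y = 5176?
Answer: 4*I*√246 ≈ 62.738*I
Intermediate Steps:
w(Z, O) = -5 + Z
l(g) = 7 - g² (l(g) = -(-7 + g²) = 7 - g²)
z = -3747 (z = 5176 - 8923 = -3747)
√(l(w(-9, -6)) + z) = √((7 - (-5 - 9)²) - 3747) = √((7 - 1*(-14)²) - 3747) = √((7 - 1*196) - 3747) = √((7 - 196) - 3747) = √(-189 - 3747) = √(-3936) = 4*I*√246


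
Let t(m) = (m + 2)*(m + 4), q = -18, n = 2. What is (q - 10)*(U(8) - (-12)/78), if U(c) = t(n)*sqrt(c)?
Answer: -56/13 - 1344*sqrt(2) ≈ -1905.0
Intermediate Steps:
t(m) = (2 + m)*(4 + m)
U(c) = 24*sqrt(c) (U(c) = (8 + 2**2 + 6*2)*sqrt(c) = (8 + 4 + 12)*sqrt(c) = 24*sqrt(c))
(q - 10)*(U(8) - (-12)/78) = (-18 - 10)*(24*sqrt(8) - (-12)/78) = -28*(24*(2*sqrt(2)) - (-12)/78) = -28*(48*sqrt(2) - 1*(-2/13)) = -28*(48*sqrt(2) + 2/13) = -28*(2/13 + 48*sqrt(2)) = -56/13 - 1344*sqrt(2)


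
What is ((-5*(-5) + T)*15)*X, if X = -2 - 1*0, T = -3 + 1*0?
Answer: -660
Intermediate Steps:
T = -3 (T = -3 + 0 = -3)
X = -2 (X = -2 + 0 = -2)
((-5*(-5) + T)*15)*X = ((-5*(-5) - 3)*15)*(-2) = ((25 - 3)*15)*(-2) = (22*15)*(-2) = 330*(-2) = -660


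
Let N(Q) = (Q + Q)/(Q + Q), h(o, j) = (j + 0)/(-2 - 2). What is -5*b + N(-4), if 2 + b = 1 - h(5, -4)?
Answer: 11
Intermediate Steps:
h(o, j) = -j/4 (h(o, j) = j/(-4) = j*(-¼) = -j/4)
b = -2 (b = -2 + (1 - (-1)*(-4)/4) = -2 + (1 - 1*1) = -2 + (1 - 1) = -2 + 0 = -2)
N(Q) = 1 (N(Q) = (2*Q)/((2*Q)) = (2*Q)*(1/(2*Q)) = 1)
-5*b + N(-4) = -5*(-2) + 1 = 10 + 1 = 11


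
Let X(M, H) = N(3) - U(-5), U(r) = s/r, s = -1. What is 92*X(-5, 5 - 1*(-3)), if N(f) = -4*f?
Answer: -5612/5 ≈ -1122.4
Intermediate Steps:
U(r) = -1/r
X(M, H) = -61/5 (X(M, H) = -4*3 - (-1)/(-5) = -12 - (-1)*(-1)/5 = -12 - 1*⅕ = -12 - ⅕ = -61/5)
92*X(-5, 5 - 1*(-3)) = 92*(-61/5) = -5612/5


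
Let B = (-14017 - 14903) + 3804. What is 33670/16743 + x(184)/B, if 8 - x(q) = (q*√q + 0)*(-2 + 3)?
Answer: 23486716/11681033 + 4*√46/273 ≈ 2.1100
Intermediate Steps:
x(q) = 8 - q^(3/2) (x(q) = 8 - (q*√q + 0)*(-2 + 3) = 8 - (q^(3/2) + 0) = 8 - q^(3/2))
B = -25116 (B = -28920 + 3804 = -25116)
33670/16743 + x(184)/B = 33670/16743 + (8 - 184^(3/2))/(-25116) = 33670*(1/16743) + (8 - 368*√46)*(-1/25116) = 33670/16743 + (8 - 368*√46)*(-1/25116) = 33670/16743 + (-2/6279 + 4*√46/273) = 23486716/11681033 + 4*√46/273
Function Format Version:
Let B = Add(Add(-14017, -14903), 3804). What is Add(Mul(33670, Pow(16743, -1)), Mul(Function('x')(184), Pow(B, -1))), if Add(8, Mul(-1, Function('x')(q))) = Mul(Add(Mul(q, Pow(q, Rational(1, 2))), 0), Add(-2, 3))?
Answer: Add(Rational(23486716, 11681033), Mul(Rational(4, 273), Pow(46, Rational(1, 2)))) ≈ 2.1100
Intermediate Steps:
Function('x')(q) = Add(8, Mul(-1, Pow(q, Rational(3, 2)))) (Function('x')(q) = Add(8, Mul(-1, Mul(Add(Mul(q, Pow(q, Rational(1, 2))), 0), Add(-2, 3)))) = Add(8, Mul(-1, Mul(Add(Pow(q, Rational(3, 2)), 0), 1))) = Add(8, Mul(-1, Mul(Pow(q, Rational(3, 2)), 1))) = Add(8, Mul(-1, Pow(q, Rational(3, 2)))))
B = -25116 (B = Add(-28920, 3804) = -25116)
Add(Mul(33670, Pow(16743, -1)), Mul(Function('x')(184), Pow(B, -1))) = Add(Mul(33670, Pow(16743, -1)), Mul(Add(8, Mul(-1, Pow(184, Rational(3, 2)))), Pow(-25116, -1))) = Add(Mul(33670, Rational(1, 16743)), Mul(Add(8, Mul(-1, Mul(368, Pow(46, Rational(1, 2))))), Rational(-1, 25116))) = Add(Rational(33670, 16743), Mul(Add(8, Mul(-368, Pow(46, Rational(1, 2)))), Rational(-1, 25116))) = Add(Rational(33670, 16743), Add(Rational(-2, 6279), Mul(Rational(4, 273), Pow(46, Rational(1, 2))))) = Add(Rational(23486716, 11681033), Mul(Rational(4, 273), Pow(46, Rational(1, 2))))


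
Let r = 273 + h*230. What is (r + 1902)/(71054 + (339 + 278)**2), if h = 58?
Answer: 15515/451743 ≈ 0.034345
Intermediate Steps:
r = 13613 (r = 273 + 58*230 = 273 + 13340 = 13613)
(r + 1902)/(71054 + (339 + 278)**2) = (13613 + 1902)/(71054 + (339 + 278)**2) = 15515/(71054 + 617**2) = 15515/(71054 + 380689) = 15515/451743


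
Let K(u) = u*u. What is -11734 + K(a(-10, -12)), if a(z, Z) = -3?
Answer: -11725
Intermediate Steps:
K(u) = u**2
-11734 + K(a(-10, -12)) = -11734 + (-3)**2 = -11734 + 9 = -11725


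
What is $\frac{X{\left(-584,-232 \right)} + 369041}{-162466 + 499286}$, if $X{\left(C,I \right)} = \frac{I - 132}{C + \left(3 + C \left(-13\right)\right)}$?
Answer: $\frac{2587346087}{2361445020} \approx 1.0957$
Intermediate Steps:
$X{\left(C,I \right)} = \frac{-132 + I}{3 - 12 C}$ ($X{\left(C,I \right)} = \frac{-132 + I}{C - \left(-3 + 13 C\right)} = \frac{-132 + I}{3 - 12 C}$)
$\frac{X{\left(-584,-232 \right)} + 369041}{-162466 + 499286} = \frac{\frac{132 - -232}{3 \left(-1 + 4 \left(-584\right)\right)} + 369041}{-162466 + 499286} = \frac{\frac{132 + 232}{3 \left(-1 - 2336\right)} + 369041}{336820} = \left(\frac{1}{3} \frac{1}{-2337} \cdot 364 + 369041\right) \frac{1}{336820} = \left(\frac{1}{3} \left(- \frac{1}{2337}\right) 364 + 369041\right) \frac{1}{336820} = \left(- \frac{364}{7011} + 369041\right) \frac{1}{336820} = \frac{2587346087}{7011} \cdot \frac{1}{336820} = \frac{2587346087}{2361445020}$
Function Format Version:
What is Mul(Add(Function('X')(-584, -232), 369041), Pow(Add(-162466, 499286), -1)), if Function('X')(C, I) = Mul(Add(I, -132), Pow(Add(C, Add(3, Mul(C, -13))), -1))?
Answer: Rational(2587346087, 2361445020) ≈ 1.0957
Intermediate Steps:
Function('X')(C, I) = Mul(Pow(Add(3, Mul(-12, C)), -1), Add(-132, I)) (Function('X')(C, I) = Mul(Add(-132, I), Pow(Add(C, Add(3, Mul(-13, C))), -1)) = Mul(Add(-132, I), Pow(Add(3, Mul(-12, C)), -1)) = Mul(Pow(Add(3, Mul(-12, C)), -1), Add(-132, I)))
Mul(Add(Function('X')(-584, -232), 369041), Pow(Add(-162466, 499286), -1)) = Mul(Add(Mul(Rational(1, 3), Pow(Add(-1, Mul(4, -584)), -1), Add(132, Mul(-1, -232))), 369041), Pow(Add(-162466, 499286), -1)) = Mul(Add(Mul(Rational(1, 3), Pow(Add(-1, -2336), -1), Add(132, 232)), 369041), Pow(336820, -1)) = Mul(Add(Mul(Rational(1, 3), Pow(-2337, -1), 364), 369041), Rational(1, 336820)) = Mul(Add(Mul(Rational(1, 3), Rational(-1, 2337), 364), 369041), Rational(1, 336820)) = Mul(Add(Rational(-364, 7011), 369041), Rational(1, 336820)) = Mul(Rational(2587346087, 7011), Rational(1, 336820)) = Rational(2587346087, 2361445020)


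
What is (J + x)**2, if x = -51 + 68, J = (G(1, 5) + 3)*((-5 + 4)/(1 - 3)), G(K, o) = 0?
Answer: 1369/4 ≈ 342.25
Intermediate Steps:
J = 3/2 (J = (0 + 3)*((-5 + 4)/(1 - 3)) = 3*(-1/(-2)) = 3*(-1*(-1/2)) = 3*(1/2) = 3/2 ≈ 1.5000)
x = 17
(J + x)**2 = (3/2 + 17)**2 = (37/2)**2 = 1369/4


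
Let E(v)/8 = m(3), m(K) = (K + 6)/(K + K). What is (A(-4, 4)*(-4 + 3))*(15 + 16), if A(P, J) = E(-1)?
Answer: -372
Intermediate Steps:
m(K) = (6 + K)/(2*K) (m(K) = (6 + K)/((2*K)) = (6 + K)*(1/(2*K)) = (6 + K)/(2*K))
E(v) = 12 (E(v) = 8*((1/2)*(6 + 3)/3) = 8*((1/2)*(1/3)*9) = 8*(3/2) = 12)
A(P, J) = 12
(A(-4, 4)*(-4 + 3))*(15 + 16) = (12*(-4 + 3))*(15 + 16) = (12*(-1))*31 = -12*31 = -372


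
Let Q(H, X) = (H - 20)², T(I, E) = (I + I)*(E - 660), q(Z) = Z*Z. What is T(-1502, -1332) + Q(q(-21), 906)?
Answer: 6161209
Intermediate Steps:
q(Z) = Z²
T(I, E) = 2*I*(-660 + E) (T(I, E) = (2*I)*(-660 + E) = 2*I*(-660 + E))
Q(H, X) = (-20 + H)²
T(-1502, -1332) + Q(q(-21), 906) = 2*(-1502)*(-660 - 1332) + (-20 + (-21)²)² = 2*(-1502)*(-1992) + (-20 + 441)² = 5983968 + 421² = 5983968 + 177241 = 6161209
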